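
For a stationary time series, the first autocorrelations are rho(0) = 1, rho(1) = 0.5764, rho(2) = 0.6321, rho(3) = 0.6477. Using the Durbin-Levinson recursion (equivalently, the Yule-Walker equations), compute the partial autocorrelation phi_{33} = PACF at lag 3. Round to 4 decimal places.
\phi_{33} = 0.3529

The PACF at lag k is phi_{kk}, the last component of the solution
to the Yule-Walker system G_k phi = r_k where
  (G_k)_{ij} = rho(|i - j|), (r_k)_i = rho(i), i,j = 1..k.
Equivalently, Durbin-Levinson gives phi_{kk} iteratively:
  phi_{11} = rho(1)
  phi_{kk} = [rho(k) - sum_{j=1..k-1} phi_{k-1,j} rho(k-j)]
            / [1 - sum_{j=1..k-1} phi_{k-1,j} rho(j)],
  phi_{k,j} = phi_{k-1,j} - phi_{kk} phi_{k-1,k-j},  j = 1..k-1.
Step k = 1:
  phi_11 = rho(1) = 0.5764.
Step k = 2:
  phi_22 = [rho(2) - phi_11 rho(1)] / [1 - phi_11 rho(1)] = [0.6321 - (0.5764)(0.5764)] / [1 - (0.5764)(0.5764)]
         = 0.29986304 / 0.66776304 = 0.449056.
  Update: phi_21 = phi_11 - phi_22 phi_11 = 0.5764 - (0.449056)(0.5764) = 0.317564.
Step k = 3:
  phi_33 = [rho(3) - phi_21 rho(2) - phi_22 rho(1)] / [1 - phi_21 rho(1) - phi_22 rho(2)]
    numerator   = 0.6477 - (0.317564)(0.6321) - (0.449056)(0.5764) = 0.18813183
    denominator = 1 - (0.317564)(0.5764) - (0.449056)(0.6321) = 0.53310772
  phi_33 = 0.18813183 / 0.53310772 = 0.3529.
Therefore phi_{33} = 0.3529.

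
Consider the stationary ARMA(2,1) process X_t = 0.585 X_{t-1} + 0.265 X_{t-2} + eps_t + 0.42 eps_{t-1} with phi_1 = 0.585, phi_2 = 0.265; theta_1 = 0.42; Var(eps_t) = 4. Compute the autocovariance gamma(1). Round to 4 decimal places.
\gamma(1) = 19.5222

Multiply the model equation by X_{t-k} and take expectations. With theta_0 = psi_0 = 1 and psi_j the MA(infinity) weights, this gives
  gamma(k) - sum_i phi_i gamma(k-i) = c_k,
  c_k = sigma^2 * sum_{j=k..q} theta_j psi_{j-k}   (c_k = 0 for k > q),
using gamma(-m) = gamma(m).
psi-weights needed (psi_j = theta_j + sum_i phi_i psi_{j-i}):
  psi_1 = theta_1 + phi_1 = 0.42 + (0.585) = 1.005
Right-hand sides:
  c_0 = sigma^2 (1 + theta_1 psi_1) = 4 * (1 + (0.42)(1.005)) = 4 * 1.4221 = 5.6884
  c_1 = sigma^2 theta_1 = 4 * (0.42) = 1.68
  c_2 = 0
Equations for k = 0, 1, 2 (AR order 2, c_2 = 0):
  (E0) gamma(0) = phi_1 gamma(1) + phi_2 gamma(2) + c_0
  (E1) gamma(1) = phi_1 gamma(0) + phi_2 gamma(1) + c_1
  (E2) gamma(2) = phi_1 gamma(1) + phi_2 gamma(0)
From (E1): gamma(1) = A gamma(0) + B with
  A = phi_1 / (1 - phi_2) = 0.585 / 0.735 = 0.795918,   B = c_1 / (1 - phi_2) = 1.68 / 0.735 = 2.285714.
Insert (E2) into (E0): gamma(0) (1 - phi_2^2) = phi_1 (1 + phi_2) gamma(1) + c_0.
  phi_1 (1 + phi_2) = (0.585)(1.265) = 0.740025,   1 - phi_2^2 = 0.929775.
Replace gamma(1) by A gamma(0) + B and collect gamma(0):
  gamma(0) [0.929775 - (0.740025)(0.795918)] = (0.740025)(2.285714) + 5.6884
  gamma(0) * 0.340776 = 7.379886
  gamma(0) = 7.379886 / 0.340776 = 21.65615.
  gamma(1) = A gamma(0) + B = (0.795918)(21.65615) + (2.285714) = 19.522242.
Therefore gamma(1) = 19.5222 (to 4 decimal places).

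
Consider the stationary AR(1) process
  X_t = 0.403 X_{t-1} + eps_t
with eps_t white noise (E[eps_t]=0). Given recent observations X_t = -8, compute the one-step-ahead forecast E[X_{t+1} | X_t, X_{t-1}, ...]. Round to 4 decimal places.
E[X_{t+1} \mid \mathcal F_t] = -3.2240

For an AR(p) model X_t = c + sum_i phi_i X_{t-i} + eps_t, the
one-step-ahead conditional mean is
  E[X_{t+1} | X_t, ...] = c + sum_i phi_i X_{t+1-i}.
Substitute known values:
  E[X_{t+1} | ...] = (0.403) * (-8)
                   = -3.2240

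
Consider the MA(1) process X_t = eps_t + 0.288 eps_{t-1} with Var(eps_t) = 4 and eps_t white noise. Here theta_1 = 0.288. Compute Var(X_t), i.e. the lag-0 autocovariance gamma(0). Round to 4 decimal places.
\gamma(0) = 4.3318

For an MA(q) process X_t = eps_t + sum_i theta_i eps_{t-i} with
Var(eps_t) = sigma^2, the variance is
  gamma(0) = sigma^2 * (1 + sum_i theta_i^2).
  sum_i theta_i^2 = (0.288)^2 = 0.082944.
  gamma(0) = 4 * (1 + 0.082944) = 4 * 1.082944 = 4.331776, which rounds to 4.3318.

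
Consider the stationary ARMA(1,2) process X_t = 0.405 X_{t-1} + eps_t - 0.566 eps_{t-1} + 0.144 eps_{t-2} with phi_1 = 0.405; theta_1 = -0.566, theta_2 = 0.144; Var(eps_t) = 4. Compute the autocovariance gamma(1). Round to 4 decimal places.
\gamma(1) = -0.6827

Multiply the model equation by X_{t-k} and take expectations. With theta_0 = psi_0 = 1 and psi_j the MA(infinity) weights, this gives
  gamma(k) - sum_i phi_i gamma(k-i) = c_k,
  c_k = sigma^2 * sum_{j=k..q} theta_j psi_{j-k}   (c_k = 0 for k > q),
using gamma(-m) = gamma(m).
psi-weights needed (psi_j = theta_j + sum_i phi_i psi_{j-i}):
  psi_1 = theta_1 + phi_1 = -0.566 + (0.405) = -0.161
  psi_2 = theta_2 + phi_1 psi_1 = 0.144 + (0.405)(-0.161) = 0.078795
Right-hand sides:
  c_0 = sigma^2 (1 + theta_1 psi_1 + theta_2 psi_2) = 4 * (1 + (-0.566)(-0.161) + (0.144)(0.078795)) = 4 * 1.102472 = 4.40989
  c_1 = sigma^2 (theta_1 + theta_2 psi_1) = 4 * (-0.566 + (0.144)(-0.161)) = -2.356736
  c_2 = sigma^2 theta_2 = 4 * (0.144) = 0.576
Equations for k = 0 and k = 1 (AR order 1):
  gamma(0) = phi_1 gamma(1) + c_0
  gamma(1) = phi_1 gamma(0) + c_1
Substituting the second into the first: gamma(0) (1 - phi_1^2) = c_0 + phi_1 c_1, so
  gamma(0) = (c_0 + phi_1 c_1) / (1 - phi_1^2) = (4.40989 + (0.405)(-2.356736)) / (1 - (0.405)^2) = 3.455412 / 0.835975 = 4.133391.
  gamma(1) = phi_1 gamma(0) + c_1 = (0.405)(4.133391) + (-2.356736) = -0.682713.
Therefore gamma(1) = -0.6827 (to 4 decimal places).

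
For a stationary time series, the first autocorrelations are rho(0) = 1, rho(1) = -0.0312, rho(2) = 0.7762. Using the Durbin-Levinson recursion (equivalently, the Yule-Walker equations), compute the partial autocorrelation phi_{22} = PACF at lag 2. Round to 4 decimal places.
\phi_{22} = 0.7760

The PACF at lag k is phi_{kk}, the last component of the solution
to the Yule-Walker system G_k phi = r_k where
  (G_k)_{ij} = rho(|i - j|), (r_k)_i = rho(i), i,j = 1..k.
Equivalently, Durbin-Levinson gives phi_{kk} iteratively:
  phi_{11} = rho(1)
  phi_{kk} = [rho(k) - sum_{j=1..k-1} phi_{k-1,j} rho(k-j)]
            / [1 - sum_{j=1..k-1} phi_{k-1,j} rho(j)],
  phi_{k,j} = phi_{k-1,j} - phi_{kk} phi_{k-1,k-j},  j = 1..k-1.
Step k = 1:
  phi_11 = rho(1) = -0.0312.
Step k = 2:
  phi_22 = [rho(2) - phi_11 rho(1)] / [1 - phi_11 rho(1)] = [0.7762 - (-0.0312)(-0.0312)] / [1 - (-0.0312)(-0.0312)]
         = 0.77522656 / 0.99902656 = 0.776.
Therefore phi_{22} = 0.7760.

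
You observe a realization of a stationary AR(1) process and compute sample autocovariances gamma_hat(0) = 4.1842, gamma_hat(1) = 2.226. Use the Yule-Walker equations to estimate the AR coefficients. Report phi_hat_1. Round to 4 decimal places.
\hat\phi_{1} = 0.5320

The Yule-Walker equations for an AR(p) process read, in matrix form,
  Gamma_p phi = r_p,   with   (Gamma_p)_{ij} = gamma(|i - j|),
                       (r_p)_i = gamma(i),   i,j = 1..p.
Substitute the sample gammas (Toeplitz matrix and right-hand side of size 1):
  Gamma_p = [[4.1842]]
  r_p     = [2.226]
With p = 1 this is the single equation gamma(0) phi_1 = gamma(1):
  phi_hat_1 = gamma(1) / gamma(0) = 2.226 / 4.1842 = 0.5320.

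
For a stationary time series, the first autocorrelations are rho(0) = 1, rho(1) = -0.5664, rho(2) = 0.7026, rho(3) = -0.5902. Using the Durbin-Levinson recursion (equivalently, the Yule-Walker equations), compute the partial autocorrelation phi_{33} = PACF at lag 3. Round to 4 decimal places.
\phi_{33} = -0.2100

The PACF at lag k is phi_{kk}, the last component of the solution
to the Yule-Walker system G_k phi = r_k where
  (G_k)_{ij} = rho(|i - j|), (r_k)_i = rho(i), i,j = 1..k.
Equivalently, Durbin-Levinson gives phi_{kk} iteratively:
  phi_{11} = rho(1)
  phi_{kk} = [rho(k) - sum_{j=1..k-1} phi_{k-1,j} rho(k-j)]
            / [1 - sum_{j=1..k-1} phi_{k-1,j} rho(j)],
  phi_{k,j} = phi_{k-1,j} - phi_{kk} phi_{k-1,k-j},  j = 1..k-1.
Step k = 1:
  phi_11 = rho(1) = -0.5664.
Step k = 2:
  phi_22 = [rho(2) - phi_11 rho(1)] / [1 - phi_11 rho(1)] = [0.7026 - (-0.5664)(-0.5664)] / [1 - (-0.5664)(-0.5664)]
         = 0.38179104 / 0.67919104 = 0.562126.
  Update: phi_21 = phi_11 - phi_22 phi_11 = -0.5664 - (0.562126)(-0.5664) = -0.248012.
Step k = 3:
  phi_33 = [rho(3) - phi_21 rho(2) - phi_22 rho(1)] / [1 - phi_21 rho(1) - phi_22 rho(2)]
    numerator   = -0.5902 - (-0.248012)(0.7026) - (0.562126)(-0.5664) = -0.0975587
    denominator = 1 - (-0.248012)(-0.5664) - (0.562126)(0.7026) = 0.46457632
  phi_33 = -0.0975587 / 0.46457632 = -0.21.
Therefore phi_{33} = -0.2100.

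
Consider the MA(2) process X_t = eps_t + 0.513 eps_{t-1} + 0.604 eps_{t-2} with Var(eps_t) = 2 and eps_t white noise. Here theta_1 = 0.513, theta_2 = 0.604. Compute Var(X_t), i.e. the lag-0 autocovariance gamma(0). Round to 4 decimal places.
\gamma(0) = 3.2560

For an MA(q) process X_t = eps_t + sum_i theta_i eps_{t-i} with
Var(eps_t) = sigma^2, the variance is
  gamma(0) = sigma^2 * (1 + sum_i theta_i^2).
  sum_i theta_i^2 = (0.513)^2 + (0.604)^2 = 0.263169 + 0.364816 = 0.627985.
  gamma(0) = 2 * (1 + 0.627985) = 2 * 1.627985 = 3.25597, which rounds to 3.2560.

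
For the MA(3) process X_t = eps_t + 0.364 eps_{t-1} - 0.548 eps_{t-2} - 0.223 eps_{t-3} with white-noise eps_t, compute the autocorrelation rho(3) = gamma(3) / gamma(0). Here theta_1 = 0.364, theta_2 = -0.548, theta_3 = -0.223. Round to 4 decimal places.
\rho(3) = -0.1504

For an MA(q) process with theta_0 = 1, the autocovariance is
  gamma(k) = sigma^2 * sum_{i=0..q-k} theta_i * theta_{i+k},
and rho(k) = gamma(k) / gamma(0). Sigma^2 cancels.
  numerator   = (1)*(-0.223) = -0.223.
  denominator = (1)^2 + (0.364)^2 + (-0.548)^2 + (-0.223)^2 = 1.482529.
  rho(3) = -0.223 / 1.482529 = -0.1504.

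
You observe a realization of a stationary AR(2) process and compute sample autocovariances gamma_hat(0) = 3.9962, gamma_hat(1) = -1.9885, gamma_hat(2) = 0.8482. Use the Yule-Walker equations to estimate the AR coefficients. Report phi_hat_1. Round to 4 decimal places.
\hat\phi_{1} = -0.5210

The Yule-Walker equations for an AR(p) process read, in matrix form,
  Gamma_p phi = r_p,   with   (Gamma_p)_{ij} = gamma(|i - j|),
                       (r_p)_i = gamma(i),   i,j = 1..p.
Substitute the sample gammas (Toeplitz matrix and right-hand side of size 2):
  Gamma_p = [[3.9962, -1.9885], [-1.9885, 3.9962]]
  r_p     = [-1.9885, 0.8482]
Written out:
  3.9962 phi_1 - 1.9885 phi_2 = -1.9885
  -1.9885 phi_1 + 3.9962 phi_2 = 0.8482
Solve by Cramer's rule:
  det = gamma(0)^2 - gamma(1)^2 = (3.9962)^2 - (-1.9885)^2 = 15.96961444 - 3.95413225 = 12.01548219
  phi_hat_1 = [gamma(1) gamma(0) - gamma(1) gamma(2)] / det = [(-1.9885)(3.9962) - (-1.9885)(0.8482)] / 12.01548219 = -6.259798 / 12.01548219 = -0.521
  phi_hat_2 = [gamma(0) gamma(2) - gamma(1)^2] / det = [(3.9962)(0.8482) - (-1.9885)^2] / 12.01548219 = -0.56455541 / 12.01548219 = -0.047
So phi_hat = [-0.5210, -0.0470].
Therefore phi_hat_1 = -0.5210.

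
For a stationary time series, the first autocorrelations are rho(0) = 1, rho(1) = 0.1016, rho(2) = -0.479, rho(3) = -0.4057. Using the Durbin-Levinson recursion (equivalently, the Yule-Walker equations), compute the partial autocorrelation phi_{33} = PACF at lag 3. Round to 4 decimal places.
\phi_{33} = -0.3781

The PACF at lag k is phi_{kk}, the last component of the solution
to the Yule-Walker system G_k phi = r_k where
  (G_k)_{ij} = rho(|i - j|), (r_k)_i = rho(i), i,j = 1..k.
Equivalently, Durbin-Levinson gives phi_{kk} iteratively:
  phi_{11} = rho(1)
  phi_{kk} = [rho(k) - sum_{j=1..k-1} phi_{k-1,j} rho(k-j)]
            / [1 - sum_{j=1..k-1} phi_{k-1,j} rho(j)],
  phi_{k,j} = phi_{k-1,j} - phi_{kk} phi_{k-1,k-j},  j = 1..k-1.
Step k = 1:
  phi_11 = rho(1) = 0.1016.
Step k = 2:
  phi_22 = [rho(2) - phi_11 rho(1)] / [1 - phi_11 rho(1)] = [-0.479 - (0.1016)(0.1016)] / [1 - (0.1016)(0.1016)]
         = -0.48932256 / 0.98967744 = -0.494426.
  Update: phi_21 = phi_11 - phi_22 phi_11 = 0.1016 - (-0.494426)(0.1016) = 0.151834.
Step k = 3:
  phi_33 = [rho(3) - phi_21 rho(2) - phi_22 rho(1)] / [1 - phi_21 rho(1) - phi_22 rho(2)]
    numerator   = -0.4057 - (0.151834)(-0.479) - (-0.494426)(0.1016) = -0.28273794
    denominator = 1 - (0.151834)(0.1016) - (-0.494426)(-0.479) = 0.74774349
  phi_33 = -0.28273794 / 0.74774349 = -0.3781.
Therefore phi_{33} = -0.3781.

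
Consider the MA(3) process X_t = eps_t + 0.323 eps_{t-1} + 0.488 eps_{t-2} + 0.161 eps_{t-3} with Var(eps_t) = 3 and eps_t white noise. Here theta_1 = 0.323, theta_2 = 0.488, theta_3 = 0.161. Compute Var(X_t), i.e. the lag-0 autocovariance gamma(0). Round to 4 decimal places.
\gamma(0) = 4.1052

For an MA(q) process X_t = eps_t + sum_i theta_i eps_{t-i} with
Var(eps_t) = sigma^2, the variance is
  gamma(0) = sigma^2 * (1 + sum_i theta_i^2).
  sum_i theta_i^2 = (0.323)^2 + (0.488)^2 + (0.161)^2 = 0.104329 + 0.238144 + 0.025921 = 0.368394.
  gamma(0) = 3 * (1 + 0.368394) = 3 * 1.368394 = 4.105182, which rounds to 4.1052.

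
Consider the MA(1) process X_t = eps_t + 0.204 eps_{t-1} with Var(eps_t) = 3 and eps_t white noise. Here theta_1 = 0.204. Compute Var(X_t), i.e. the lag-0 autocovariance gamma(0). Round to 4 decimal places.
\gamma(0) = 3.1248

For an MA(q) process X_t = eps_t + sum_i theta_i eps_{t-i} with
Var(eps_t) = sigma^2, the variance is
  gamma(0) = sigma^2 * (1 + sum_i theta_i^2).
  sum_i theta_i^2 = (0.204)^2 = 0.041616.
  gamma(0) = 3 * (1 + 0.041616) = 3 * 1.041616 = 3.124848, which rounds to 3.1248.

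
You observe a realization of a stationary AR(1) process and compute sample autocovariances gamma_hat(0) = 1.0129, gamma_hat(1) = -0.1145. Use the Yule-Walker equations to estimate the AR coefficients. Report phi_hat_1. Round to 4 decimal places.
\hat\phi_{1} = -0.1130

The Yule-Walker equations for an AR(p) process read, in matrix form,
  Gamma_p phi = r_p,   with   (Gamma_p)_{ij} = gamma(|i - j|),
                       (r_p)_i = gamma(i),   i,j = 1..p.
Substitute the sample gammas (Toeplitz matrix and right-hand side of size 1):
  Gamma_p = [[1.0129]]
  r_p     = [-0.1145]
With p = 1 this is the single equation gamma(0) phi_1 = gamma(1):
  phi_hat_1 = gamma(1) / gamma(0) = -0.1145 / 1.0129 = -0.1130.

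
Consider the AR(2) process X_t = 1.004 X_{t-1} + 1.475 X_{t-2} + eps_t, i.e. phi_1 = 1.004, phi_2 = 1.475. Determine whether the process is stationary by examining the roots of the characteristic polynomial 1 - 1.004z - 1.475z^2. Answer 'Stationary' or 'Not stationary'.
\text{Not stationary}

The AR(p) characteristic polynomial is P(z) = 1 - 1.004z - 1.475z^2.
Stationarity requires all roots to lie outside the unit circle, i.e. |z| > 1 for every root.
Set 1 + (-1.004) z + (-1.475) z^2 = 0, i.e. a z^2 + b z + c = 0 with a = -1.475, b = -1.004, c = 1.
Discriminant D = b^2 - 4ac = (-1.004)^2 - 4*(-1.475)*1 = 1.008016 - (-5.9) = 6.908016.
D >= 0, so the roots are real: z = (-b +/- sqrt(D)) / (2a) = (1.004 +/- 2.62831) / (-2.95).
  z_1 = (1.004 + 2.62831) / (-2.95) = -1.2313,   |z_1| = 1.2313.
  z_2 = (1.004 - 2.62831) / (-2.95) = 0.5506,   |z_2| = 0.5506.
Moduli of all roots: 1.2313, 0.5506.
All moduli strictly greater than 1? No.
Verdict: Not stationary.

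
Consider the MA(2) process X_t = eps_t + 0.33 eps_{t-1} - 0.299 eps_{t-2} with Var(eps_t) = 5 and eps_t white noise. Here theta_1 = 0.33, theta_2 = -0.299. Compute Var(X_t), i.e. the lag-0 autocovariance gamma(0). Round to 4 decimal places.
\gamma(0) = 5.9915

For an MA(q) process X_t = eps_t + sum_i theta_i eps_{t-i} with
Var(eps_t) = sigma^2, the variance is
  gamma(0) = sigma^2 * (1 + sum_i theta_i^2).
  sum_i theta_i^2 = (0.33)^2 + (-0.299)^2 = 0.1089 + 0.089401 = 0.198301.
  gamma(0) = 5 * (1 + 0.198301) = 5 * 1.198301 = 5.991505, which rounds to 5.9915.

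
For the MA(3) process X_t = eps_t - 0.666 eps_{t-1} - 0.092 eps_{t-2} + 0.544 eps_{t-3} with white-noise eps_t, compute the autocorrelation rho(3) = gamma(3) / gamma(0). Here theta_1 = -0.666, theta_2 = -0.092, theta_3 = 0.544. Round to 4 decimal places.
\rho(3) = 0.3112

For an MA(q) process with theta_0 = 1, the autocovariance is
  gamma(k) = sigma^2 * sum_{i=0..q-k} theta_i * theta_{i+k},
and rho(k) = gamma(k) / gamma(0). Sigma^2 cancels.
  numerator   = (1)*(0.544) = 0.544.
  denominator = (1)^2 + (-0.666)^2 + (-0.092)^2 + (0.544)^2 = 1.747956.
  rho(3) = 0.544 / 1.747956 = 0.3112.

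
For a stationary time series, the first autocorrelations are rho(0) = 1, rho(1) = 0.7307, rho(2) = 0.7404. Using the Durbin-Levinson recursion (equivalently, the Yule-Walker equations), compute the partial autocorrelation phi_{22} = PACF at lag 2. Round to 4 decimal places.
\phi_{22} = 0.4430

The PACF at lag k is phi_{kk}, the last component of the solution
to the Yule-Walker system G_k phi = r_k where
  (G_k)_{ij} = rho(|i - j|), (r_k)_i = rho(i), i,j = 1..k.
Equivalently, Durbin-Levinson gives phi_{kk} iteratively:
  phi_{11} = rho(1)
  phi_{kk} = [rho(k) - sum_{j=1..k-1} phi_{k-1,j} rho(k-j)]
            / [1 - sum_{j=1..k-1} phi_{k-1,j} rho(j)],
  phi_{k,j} = phi_{k-1,j} - phi_{kk} phi_{k-1,k-j},  j = 1..k-1.
Step k = 1:
  phi_11 = rho(1) = 0.7307.
Step k = 2:
  phi_22 = [rho(2) - phi_11 rho(1)] / [1 - phi_11 rho(1)] = [0.7404 - (0.7307)(0.7307)] / [1 - (0.7307)(0.7307)]
         = 0.20647751 / 0.46607751 = 0.443.
Therefore phi_{22} = 0.4430.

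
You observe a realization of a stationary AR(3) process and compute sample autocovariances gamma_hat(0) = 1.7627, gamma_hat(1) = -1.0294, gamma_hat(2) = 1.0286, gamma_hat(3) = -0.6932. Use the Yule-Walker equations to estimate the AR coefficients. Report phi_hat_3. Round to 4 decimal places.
\hat\phi_{3} = 0.0650

The Yule-Walker equations for an AR(p) process read, in matrix form,
  Gamma_p phi = r_p,   with   (Gamma_p)_{ij} = gamma(|i - j|),
                       (r_p)_i = gamma(i),   i,j = 1..p.
Substitute the sample gammas (Toeplitz matrix and right-hand side of size 3):
  Gamma_p = [[1.7627, -1.0294, 1.0286], [-1.0294, 1.7627, -1.0294], [1.0286, -1.0294, 1.7627]]
  r_p     = [-1.0294, 1.0286, -0.6932]
Written out (R1..R3):
  (R1) 1.7627 phi_1 - 1.0294 phi_2 + 1.0286 phi_3 = -1.0294
  (R2) -1.0294 phi_1 + 1.7627 phi_2 - 1.0294 phi_3 = 1.0286
  (R3) 1.0286 phi_1 - 1.0294 phi_2 + 1.7627 phi_3 = -0.6932
Gaussian elimination:
  R2 <- R2 - (-1.0294/1.7627) R1 = R2 - (-0.58399) R1:  1.16154 phi_2 - 0.428707 phi_3 = 0.42744
  R3 <- R3 - (1.0286/1.7627) R1 = R3 - (0.583537) R1:  -0.428707 phi_2 + 1.162474 phi_3 = -0.092507
  R3 <- R3 - (-0.428707/1.16154) R2 = R3 - (-0.369085) R2:  1.004245 phi_3 = 0.065254
Back-substitution:
  phi_hat_3 = 0.065254 / 1.004245 = 0.064979
  phi_hat_2 = (0.42744 - (-0.428707)(0.064979)) / 1.16154 = 0.391977
  phi_hat_1 = (-1.0294 - (-1.0294)(0.391977) - (1.0286)(0.064979)) / 1.7627 = -0.392997
So phi_hat = [-0.3930, 0.3920, 0.0650].
Therefore phi_hat_3 = 0.0650.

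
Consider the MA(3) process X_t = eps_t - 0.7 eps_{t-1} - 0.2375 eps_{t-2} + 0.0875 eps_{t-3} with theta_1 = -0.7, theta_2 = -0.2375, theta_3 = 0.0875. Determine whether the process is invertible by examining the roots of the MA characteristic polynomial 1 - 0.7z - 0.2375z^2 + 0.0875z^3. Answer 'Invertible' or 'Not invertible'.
\text{Invertible}

The MA(q) characteristic polynomial is P(z) = 1 - 0.7z - 0.2375z^2 + 0.0875z^3.
Invertibility requires all roots to lie outside the unit circle, i.e. |z| > 1 for every root.
Degree 3: look for a simple real root z0 first, then factor out (1 - z/z0) and solve the remaining quadratic.
Testing z0 = 4: P(4) = 1 + (-0.7)(4) + (-0.2375)(4)^2 + (0.0875)(4)^3
  = 1 + (-2.8) + (-3.8) + (5.6) = 0.  So z_0 = 4 is a root, |z_0| = 4.
Divide out the factor (1 - 0.25 z) = (1 - z/z0) (since 1/z0 = 0.25):
  P(z) = (1 - 0.25 z)(1 + (-0.45) z + (-0.35) z^2)
  [check: z-coef -0.45 - (0.25) = -0.7; z^2-coef -0.35 - (0.25)(-0.45) = -0.2375; z^3-coef -(0.25)(-0.35) = 0.0875.]
Remaining roots from the quadratic factor 1 + (-0.45) z + (-0.35) z^2:
  Set 1 + (-0.45) z + (-0.35) z^2 = 0, i.e. a z^2 + b z + c = 0 with a = -0.35, b = -0.45, c = 1.
  Discriminant D = b^2 - 4ac = (-0.45)^2 - 4*(-0.35)*1 = 0.2025 - (-1.4) = 1.6025.
  D >= 0, so the roots are real: z = (-b +/- sqrt(D)) / (2a) = (0.45 +/- 1.265899) / (-0.7).
    z_1 = (0.45 + 1.265899) / (-0.7) = -2.4513,   |z_1| = 2.4513.
    z_2 = (0.45 - 1.265899) / (-0.7) = 1.1656,   |z_2| = 1.1656.
Moduli of all roots: 4.0000, 2.4513, 1.1656.
All moduli strictly greater than 1? Yes.
Verdict: Invertible.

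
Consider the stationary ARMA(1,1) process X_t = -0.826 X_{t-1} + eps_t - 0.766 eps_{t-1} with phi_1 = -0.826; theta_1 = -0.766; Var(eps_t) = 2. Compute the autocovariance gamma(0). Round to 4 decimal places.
\gamma(0) = 17.9539

Multiply the model equation by X_{t-k} and take expectations. With theta_0 = psi_0 = 1 and psi_j the MA(infinity) weights, this gives
  gamma(k) - sum_i phi_i gamma(k-i) = c_k,
  c_k = sigma^2 * sum_{j=k..q} theta_j psi_{j-k}   (c_k = 0 for k > q),
using gamma(-m) = gamma(m).
psi-weights needed (psi_j = theta_j + sum_i phi_i psi_{j-i}):
  psi_1 = theta_1 + phi_1 = -0.766 + (-0.826) = -1.592
Right-hand sides:
  c_0 = sigma^2 (1 + theta_1 psi_1) = 2 * (1 + (-0.766)(-1.592)) = 2 * 2.219472 = 4.438944
  c_1 = sigma^2 theta_1 = 2 * (-0.766) = -1.532
  c_2 = 0
Equations for k = 0 and k = 1 (AR order 1):
  gamma(0) = phi_1 gamma(1) + c_0
  gamma(1) = phi_1 gamma(0) + c_1
Substituting the second into the first: gamma(0) (1 - phi_1^2) = c_0 + phi_1 c_1, so
  gamma(0) = (c_0 + phi_1 c_1) / (1 - phi_1^2) = (4.438944 + (-0.826)(-1.532)) / (1 - (-0.826)^2) = 5.704376 / 0.317724 = 17.953872.
Therefore gamma(0) = 17.9539 (to 4 decimal places).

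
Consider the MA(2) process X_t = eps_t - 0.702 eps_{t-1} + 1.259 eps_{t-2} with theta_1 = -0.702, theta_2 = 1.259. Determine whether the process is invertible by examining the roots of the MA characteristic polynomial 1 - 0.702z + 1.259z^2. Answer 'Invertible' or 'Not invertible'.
\text{Not invertible}

The MA(q) characteristic polynomial is P(z) = 1 - 0.702z + 1.259z^2.
Invertibility requires all roots to lie outside the unit circle, i.e. |z| > 1 for every root.
Set 1 + (-0.702) z + (1.259) z^2 = 0, i.e. a z^2 + b z + c = 0 with a = 1.259, b = -0.702, c = 1.
Discriminant D = b^2 - 4ac = (-0.702)^2 - 4*(1.259)*1 = 0.492804 - (5.036) = -4.543196.
D < 0, so the roots are the complex-conjugate pair z = (-b +/- i sqrt(-D)) / (2a) = 0.2788 +/- 0.8465i.
For a conjugate pair |z|^2 = z * conj(z) = (product of roots) = c/a = 1/(1.259) = 0.794281, so |z| = sqrt(0.794281) = 0.8912 for both roots.
Moduli of all roots: 0.8912, 0.8912.
All moduli strictly greater than 1? No.
Verdict: Not invertible.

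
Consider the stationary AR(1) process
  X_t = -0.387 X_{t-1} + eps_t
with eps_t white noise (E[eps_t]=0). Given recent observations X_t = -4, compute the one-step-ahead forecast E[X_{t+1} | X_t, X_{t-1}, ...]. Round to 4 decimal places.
E[X_{t+1} \mid \mathcal F_t] = 1.5480

For an AR(p) model X_t = c + sum_i phi_i X_{t-i} + eps_t, the
one-step-ahead conditional mean is
  E[X_{t+1} | X_t, ...] = c + sum_i phi_i X_{t+1-i}.
Substitute known values:
  E[X_{t+1} | ...] = (-0.387) * (-4)
                   = 1.5480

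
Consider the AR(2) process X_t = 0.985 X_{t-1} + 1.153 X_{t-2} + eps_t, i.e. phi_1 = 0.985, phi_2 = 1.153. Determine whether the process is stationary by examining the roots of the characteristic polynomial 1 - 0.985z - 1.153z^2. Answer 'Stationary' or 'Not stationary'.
\text{Not stationary}

The AR(p) characteristic polynomial is P(z) = 1 - 0.985z - 1.153z^2.
Stationarity requires all roots to lie outside the unit circle, i.e. |z| > 1 for every root.
Set 1 + (-0.985) z + (-1.153) z^2 = 0, i.e. a z^2 + b z + c = 0 with a = -1.153, b = -0.985, c = 1.
Discriminant D = b^2 - 4ac = (-0.985)^2 - 4*(-1.153)*1 = 0.970225 - (-4.612) = 5.582225.
D >= 0, so the roots are real: z = (-b +/- sqrt(D)) / (2a) = (0.985 +/- 2.362673) / (-2.306).
  z_1 = (0.985 + 2.362673) / (-2.306) = -1.4517,   |z_1| = 1.4517.
  z_2 = (0.985 - 2.362673) / (-2.306) = 0.5974,   |z_2| = 0.5974.
Moduli of all roots: 1.4517, 0.5974.
All moduli strictly greater than 1? No.
Verdict: Not stationary.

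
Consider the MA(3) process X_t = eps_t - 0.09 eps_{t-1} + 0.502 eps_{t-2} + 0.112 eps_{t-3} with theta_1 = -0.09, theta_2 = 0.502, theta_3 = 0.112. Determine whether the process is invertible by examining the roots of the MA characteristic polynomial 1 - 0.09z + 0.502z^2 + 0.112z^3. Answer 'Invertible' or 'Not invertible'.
\text{Invertible}

The MA(q) characteristic polynomial is P(z) = 1 - 0.09z + 0.502z^2 + 0.112z^3.
Invertibility requires all roots to lie outside the unit circle, i.e. |z| > 1 for every root.
Degree 3: look for a simple real root z0 first, then factor out (1 - z/z0) and solve the remaining quadratic.
Testing z0 = -5: P(-5) = 1 + (-0.09)(-5) + (0.502)(-5)^2 + (0.112)(-5)^3
  = 1 + (0.45) + (12.55) + (-14) = 0.  So z_0 = -5 is a root, |z_0| = 5.
Divide out the factor (1 + 0.2 z) = (1 - z/z0) (since 1/z0 = -0.2):
  P(z) = (1 + 0.2 z)(1 + (-0.29) z + (0.56) z^2)
  [check: z-coef -0.29 - (-0.2) = -0.09; z^2-coef 0.56 - (-0.2)(-0.29) = 0.502; z^3-coef -(-0.2)(0.56) = 0.112.]
Remaining roots from the quadratic factor 1 + (-0.29) z + (0.56) z^2:
  Set 1 + (-0.29) z + (0.56) z^2 = 0, i.e. a z^2 + b z + c = 0 with a = 0.56, b = -0.29, c = 1.
  Discriminant D = b^2 - 4ac = (-0.29)^2 - 4*(0.56)*1 = 0.0841 - (2.24) = -2.1559.
  D < 0, so the roots are the complex-conjugate pair z = (-b +/- i sqrt(-D)) / (2a) = 0.2589 +/- 1.311i.
  For a conjugate pair |z|^2 = z * conj(z) = (product of roots) = c/a = 1/(0.56) = 1.785714, so |z| = sqrt(1.785714) = 1.3363 for both roots.
Moduli of all roots: 5.0000, 1.3363, 1.3363.
All moduli strictly greater than 1? Yes.
Verdict: Invertible.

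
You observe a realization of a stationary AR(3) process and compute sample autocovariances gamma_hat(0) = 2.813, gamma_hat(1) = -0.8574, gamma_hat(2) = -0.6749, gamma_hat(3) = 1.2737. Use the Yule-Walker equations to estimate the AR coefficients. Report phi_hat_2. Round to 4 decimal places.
\hat\phi_{2} = -0.2390

The Yule-Walker equations for an AR(p) process read, in matrix form,
  Gamma_p phi = r_p,   with   (Gamma_p)_{ij} = gamma(|i - j|),
                       (r_p)_i = gamma(i),   i,j = 1..p.
Substitute the sample gammas (Toeplitz matrix and right-hand side of size 3):
  Gamma_p = [[2.813, -0.8574, -0.6749], [-0.8574, 2.813, -0.8574], [-0.6749, -0.8574, 2.813]]
  r_p     = [-0.8574, -0.6749, 1.2737]
Written out (R1..R3):
  (R1) 2.813 phi_1 - 0.8574 phi_2 - 0.6749 phi_3 = -0.8574
  (R2) -0.8574 phi_1 + 2.813 phi_2 - 0.8574 phi_3 = -0.6749
  (R3) -0.6749 phi_1 - 0.8574 phi_2 + 2.813 phi_3 = 1.2737
Gaussian elimination:
  R2 <- R2 - (-0.8574/2.813) R1 = R2 - (-0.304799) R1:  2.551665 phi_2 - 1.063109 phi_3 = -0.936235
  R3 <- R3 - (-0.6749/2.813) R1 = R3 - (-0.239922) R1:  -1.063109 phi_2 + 2.651077 phi_3 = 1.067991
  R3 <- R3 - (-1.063109/2.551665) R2 = R3 - (-0.416633) R2:  2.20815 phi_3 = 0.677924
Back-substitution:
  phi_hat_3 = 0.677924 / 2.20815 = 0.30701
  phi_hat_2 = (-0.936235 - (-1.063109)(0.30701)) / 2.551665 = -0.239001
  phi_hat_1 = (-0.8574 - (-0.8574)(-0.239001) - (-0.6749)(0.30701)) / 2.813 = -0.303988
So phi_hat = [-0.3040, -0.2390, 0.3070].
Therefore phi_hat_2 = -0.2390.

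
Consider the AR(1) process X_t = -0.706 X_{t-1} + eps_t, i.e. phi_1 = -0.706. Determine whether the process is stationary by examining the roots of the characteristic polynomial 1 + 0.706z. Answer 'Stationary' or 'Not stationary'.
\text{Stationary}

The AR(p) characteristic polynomial is P(z) = 1 + 0.706z.
Stationarity requires all roots to lie outside the unit circle, i.e. |z| > 1 for every root.
This is linear in z: 1 + (0.706) z = 0  =>  z = -1/(0.706) = -1.416431,  |z| = 1.416431.
Moduli of all roots: 1.4164.
All moduli strictly greater than 1? Yes.
Verdict: Stationary.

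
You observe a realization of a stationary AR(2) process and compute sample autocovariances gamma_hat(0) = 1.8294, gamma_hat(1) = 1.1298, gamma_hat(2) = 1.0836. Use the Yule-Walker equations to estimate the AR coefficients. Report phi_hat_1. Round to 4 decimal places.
\hat\phi_{1} = 0.4070

The Yule-Walker equations for an AR(p) process read, in matrix form,
  Gamma_p phi = r_p,   with   (Gamma_p)_{ij} = gamma(|i - j|),
                       (r_p)_i = gamma(i),   i,j = 1..p.
Substitute the sample gammas (Toeplitz matrix and right-hand side of size 2):
  Gamma_p = [[1.8294, 1.1298], [1.1298, 1.8294]]
  r_p     = [1.1298, 1.0836]
Written out:
  1.8294 phi_1 + 1.1298 phi_2 = 1.1298
  1.1298 phi_1 + 1.8294 phi_2 = 1.0836
Solve by Cramer's rule:
  det = gamma(0)^2 - gamma(1)^2 = (1.8294)^2 - (1.1298)^2 = 3.34670436 - 1.27644804 = 2.07025632
  phi_hat_1 = [gamma(1) gamma(0) - gamma(1) gamma(2)] / det = [(1.1298)(1.8294) - (1.1298)(1.0836)] / 2.07025632 = 0.84260484 / 2.07025632 = 0.407
  phi_hat_2 = [gamma(0) gamma(2) - gamma(1)^2] / det = [(1.8294)(1.0836) - (1.1298)^2] / 2.07025632 = 0.7058898 / 2.07025632 = 0.341
So phi_hat = [0.4070, 0.3410].
Therefore phi_hat_1 = 0.4070.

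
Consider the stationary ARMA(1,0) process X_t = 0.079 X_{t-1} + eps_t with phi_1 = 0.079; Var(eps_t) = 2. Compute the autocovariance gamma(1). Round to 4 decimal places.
\gamma(1) = 0.1590

Multiply the model equation by X_{t-k} and take expectations. With theta_0 = psi_0 = 1 and psi_j the MA(infinity) weights, this gives
  gamma(k) - sum_i phi_i gamma(k-i) = c_k,
  c_k = sigma^2 * sum_{j=k..q} theta_j psi_{j-k}   (c_k = 0 for k > q),
using gamma(-m) = gamma(m).
Pure AR (q = 0): c_0 = sigma^2 = 2, c_k = 0 for k >= 1.
Equations for k = 0 and k = 1 (AR order 1):
  gamma(0) = phi_1 gamma(1) + c_0
  gamma(1) = phi_1 gamma(0) + c_1
Substituting the second into the first: gamma(0) (1 - phi_1^2) = c_0 + phi_1 c_1, so
  gamma(0) = c_0 / (1 - phi_1^2) = 2 / (1 - (0.079)^2) = 2 / 0.993759 = 2.01256.
  gamma(1) = phi_1 gamma(0) = (0.079)(2.01256) = 0.158992.
Therefore gamma(1) = 0.1590 (to 4 decimal places).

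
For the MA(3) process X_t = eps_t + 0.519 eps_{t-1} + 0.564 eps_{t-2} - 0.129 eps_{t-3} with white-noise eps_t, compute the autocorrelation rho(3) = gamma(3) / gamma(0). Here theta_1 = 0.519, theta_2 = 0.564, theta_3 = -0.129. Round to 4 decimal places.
\rho(3) = -0.0804

For an MA(q) process with theta_0 = 1, the autocovariance is
  gamma(k) = sigma^2 * sum_{i=0..q-k} theta_i * theta_{i+k},
and rho(k) = gamma(k) / gamma(0). Sigma^2 cancels.
  numerator   = (1)*(-0.129) = -0.129.
  denominator = (1)^2 + (0.519)^2 + (0.564)^2 + (-0.129)^2 = 1.604098.
  rho(3) = -0.129 / 1.604098 = -0.0804.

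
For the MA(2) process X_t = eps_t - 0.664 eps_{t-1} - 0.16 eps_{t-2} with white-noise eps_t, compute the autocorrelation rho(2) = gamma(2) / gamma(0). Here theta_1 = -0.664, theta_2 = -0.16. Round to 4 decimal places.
\rho(2) = -0.1091

For an MA(q) process with theta_0 = 1, the autocovariance is
  gamma(k) = sigma^2 * sum_{i=0..q-k} theta_i * theta_{i+k},
and rho(k) = gamma(k) / gamma(0). Sigma^2 cancels.
  numerator   = (1)*(-0.16) = -0.16.
  denominator = (1)^2 + (-0.664)^2 + (-0.16)^2 = 1.466496.
  rho(2) = -0.16 / 1.466496 = -0.1091.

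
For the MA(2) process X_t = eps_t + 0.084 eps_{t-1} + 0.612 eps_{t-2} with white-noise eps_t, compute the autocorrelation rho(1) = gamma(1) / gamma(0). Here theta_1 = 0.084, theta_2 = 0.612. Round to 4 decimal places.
\rho(1) = 0.0980

For an MA(q) process with theta_0 = 1, the autocovariance is
  gamma(k) = sigma^2 * sum_{i=0..q-k} theta_i * theta_{i+k},
and rho(k) = gamma(k) / gamma(0). Sigma^2 cancels.
  numerator   = (1)*(0.084) + (0.084)*(0.612) = 0.135408.
  denominator = (1)^2 + (0.084)^2 + (0.612)^2 = 1.3816.
  rho(1) = 0.135408 / 1.3816 = 0.0980.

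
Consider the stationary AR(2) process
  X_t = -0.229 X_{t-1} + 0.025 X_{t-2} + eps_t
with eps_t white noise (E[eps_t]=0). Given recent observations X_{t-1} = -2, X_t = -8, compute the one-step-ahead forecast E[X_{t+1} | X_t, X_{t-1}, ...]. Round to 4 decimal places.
E[X_{t+1} \mid \mathcal F_t] = 1.7820

For an AR(p) model X_t = c + sum_i phi_i X_{t-i} + eps_t, the
one-step-ahead conditional mean is
  E[X_{t+1} | X_t, ...] = c + sum_i phi_i X_{t+1-i}.
Substitute known values:
  E[X_{t+1} | ...] = (-0.229) * (-8) + (0.025) * (-2)
                   = 1.7820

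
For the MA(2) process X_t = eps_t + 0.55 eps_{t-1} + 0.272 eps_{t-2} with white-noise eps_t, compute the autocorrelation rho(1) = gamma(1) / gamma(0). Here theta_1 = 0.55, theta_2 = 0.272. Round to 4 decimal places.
\rho(1) = 0.5083

For an MA(q) process with theta_0 = 1, the autocovariance is
  gamma(k) = sigma^2 * sum_{i=0..q-k} theta_i * theta_{i+k},
and rho(k) = gamma(k) / gamma(0). Sigma^2 cancels.
  numerator   = (1)*(0.55) + (0.55)*(0.272) = 0.6996.
  denominator = (1)^2 + (0.55)^2 + (0.272)^2 = 1.376484.
  rho(1) = 0.6996 / 1.376484 = 0.5083.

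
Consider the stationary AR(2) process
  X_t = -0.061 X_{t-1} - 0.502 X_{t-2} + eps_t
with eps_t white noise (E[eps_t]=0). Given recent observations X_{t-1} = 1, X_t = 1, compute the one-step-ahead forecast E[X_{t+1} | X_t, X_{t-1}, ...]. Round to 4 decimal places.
E[X_{t+1} \mid \mathcal F_t] = -0.5630

For an AR(p) model X_t = c + sum_i phi_i X_{t-i} + eps_t, the
one-step-ahead conditional mean is
  E[X_{t+1} | X_t, ...] = c + sum_i phi_i X_{t+1-i}.
Substitute known values:
  E[X_{t+1} | ...] = (-0.061) * (1) + (-0.502) * (1)
                   = -0.5630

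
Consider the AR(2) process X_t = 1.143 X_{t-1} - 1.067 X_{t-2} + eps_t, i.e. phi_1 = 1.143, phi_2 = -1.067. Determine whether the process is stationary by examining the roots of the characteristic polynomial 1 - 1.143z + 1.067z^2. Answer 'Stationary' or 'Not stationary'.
\text{Not stationary}

The AR(p) characteristic polynomial is P(z) = 1 - 1.143z + 1.067z^2.
Stationarity requires all roots to lie outside the unit circle, i.e. |z| > 1 for every root.
Set 1 + (-1.143) z + (1.067) z^2 = 0, i.e. a z^2 + b z + c = 0 with a = 1.067, b = -1.143, c = 1.
Discriminant D = b^2 - 4ac = (-1.143)^2 - 4*(1.067)*1 = 1.306449 - (4.268) = -2.961551.
D < 0, so the roots are the complex-conjugate pair z = (-b +/- i sqrt(-D)) / (2a) = 0.5356 +/- 0.8064i.
For a conjugate pair |z|^2 = z * conj(z) = (product of roots) = c/a = 1/(1.067) = 0.937207, so |z| = sqrt(0.937207) = 0.9681 for both roots.
Moduli of all roots: 0.9681, 0.9681.
All moduli strictly greater than 1? No.
Verdict: Not stationary.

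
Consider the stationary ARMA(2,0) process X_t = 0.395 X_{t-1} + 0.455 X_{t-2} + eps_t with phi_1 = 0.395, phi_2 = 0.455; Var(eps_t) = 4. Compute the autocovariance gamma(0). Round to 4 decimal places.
\gamma(0) = 10.6261

Multiply the model equation by X_{t-k} and take expectations. With theta_0 = psi_0 = 1 and psi_j the MA(infinity) weights, this gives
  gamma(k) - sum_i phi_i gamma(k-i) = c_k,
  c_k = sigma^2 * sum_{j=k..q} theta_j psi_{j-k}   (c_k = 0 for k > q),
using gamma(-m) = gamma(m).
Pure AR (q = 0): c_0 = sigma^2 = 4, c_k = 0 for k >= 1.
Equations for k = 0, 1, 2 (AR order 2, c_2 = 0):
  (E0) gamma(0) = phi_1 gamma(1) + phi_2 gamma(2) + c_0
  (E1) gamma(1) = phi_1 gamma(0) + phi_2 gamma(1) + c_1
  (E2) gamma(2) = phi_1 gamma(1) + phi_2 gamma(0)
From (E1): gamma(1) = A gamma(0) + B with
  A = phi_1 / (1 - phi_2) = 0.395 / 0.545 = 0.724771,   B = c_1 / (1 - phi_2) = 0 / 0.545 = 0.
Insert (E2) into (E0): gamma(0) (1 - phi_2^2) = phi_1 (1 + phi_2) gamma(1) + c_0.
  phi_1 (1 + phi_2) = (0.395)(1.455) = 0.574725,   1 - phi_2^2 = 0.792975.
Replace gamma(1) by A gamma(0) + B and collect gamma(0):
  gamma(0) [0.792975 - (0.574725)(0.724771)] = c_0 = 4
  gamma(0) * 0.376431 = 4
  gamma(0) = 4 / 0.376431 = 10.626112.
Therefore gamma(0) = 10.6261 (to 4 decimal places).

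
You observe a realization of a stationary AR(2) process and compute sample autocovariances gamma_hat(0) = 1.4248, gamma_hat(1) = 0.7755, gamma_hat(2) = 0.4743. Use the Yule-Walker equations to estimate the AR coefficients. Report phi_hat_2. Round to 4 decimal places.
\hat\phi_{2} = 0.0521

The Yule-Walker equations for an AR(p) process read, in matrix form,
  Gamma_p phi = r_p,   with   (Gamma_p)_{ij} = gamma(|i - j|),
                       (r_p)_i = gamma(i),   i,j = 1..p.
Substitute the sample gammas (Toeplitz matrix and right-hand side of size 2):
  Gamma_p = [[1.4248, 0.7755], [0.7755, 1.4248]]
  r_p     = [0.7755, 0.4743]
Written out:
  1.4248 phi_1 + 0.7755 phi_2 = 0.7755
  0.7755 phi_1 + 1.4248 phi_2 = 0.4743
Solve by Cramer's rule:
  det = gamma(0)^2 - gamma(1)^2 = (1.4248)^2 - (0.7755)^2 = 2.03005504 - 0.60140025 = 1.42865479
  phi_hat_1 = [gamma(1) gamma(0) - gamma(1) gamma(2)] / det = [(0.7755)(1.4248) - (0.7755)(0.4743)] / 1.42865479 = 0.73711275 / 1.42865479 = 0.5159
  phi_hat_2 = [gamma(0) gamma(2) - gamma(1)^2] / det = [(1.4248)(0.4743) - (0.7755)^2] / 1.42865479 = 0.07438239 / 1.42865479 = 0.0521
So phi_hat = [0.5159, 0.0521].
Therefore phi_hat_2 = 0.0521.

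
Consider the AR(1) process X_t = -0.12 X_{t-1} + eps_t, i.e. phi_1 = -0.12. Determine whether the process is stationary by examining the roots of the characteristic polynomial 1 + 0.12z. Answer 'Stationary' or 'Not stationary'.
\text{Stationary}

The AR(p) characteristic polynomial is P(z) = 1 + 0.12z.
Stationarity requires all roots to lie outside the unit circle, i.e. |z| > 1 for every root.
This is linear in z: 1 + (0.12) z = 0  =>  z = -1/(0.12) = -8.333333,  |z| = 8.333333.
Moduli of all roots: 8.3333.
All moduli strictly greater than 1? Yes.
Verdict: Stationary.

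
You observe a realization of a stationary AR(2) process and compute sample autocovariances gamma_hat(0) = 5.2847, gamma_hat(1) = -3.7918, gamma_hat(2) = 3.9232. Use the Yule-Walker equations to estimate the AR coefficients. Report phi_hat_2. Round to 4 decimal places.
\hat\phi_{2} = 0.4690

The Yule-Walker equations for an AR(p) process read, in matrix form,
  Gamma_p phi = r_p,   with   (Gamma_p)_{ij} = gamma(|i - j|),
                       (r_p)_i = gamma(i),   i,j = 1..p.
Substitute the sample gammas (Toeplitz matrix and right-hand side of size 2):
  Gamma_p = [[5.2847, -3.7918], [-3.7918, 5.2847]]
  r_p     = [-3.7918, 3.9232]
Written out:
  5.2847 phi_1 - 3.7918 phi_2 = -3.7918
  -3.7918 phi_1 + 5.2847 phi_2 = 3.9232
Solve by Cramer's rule:
  det = gamma(0)^2 - gamma(1)^2 = (5.2847)^2 - (-3.7918)^2 = 27.92805409 - 14.37774724 = 13.55030685
  phi_hat_1 = [gamma(1) gamma(0) - gamma(1) gamma(2)] / det = [(-3.7918)(5.2847) - (-3.7918)(3.9232)] / 13.55030685 = -5.1625357 / 13.55030685 = -0.381
  phi_hat_2 = [gamma(0) gamma(2) - gamma(1)^2] / det = [(5.2847)(3.9232) - (-3.7918)^2] / 13.55030685 = 6.3551878 / 13.55030685 = 0.469
So phi_hat = [-0.3810, 0.4690].
Therefore phi_hat_2 = 0.4690.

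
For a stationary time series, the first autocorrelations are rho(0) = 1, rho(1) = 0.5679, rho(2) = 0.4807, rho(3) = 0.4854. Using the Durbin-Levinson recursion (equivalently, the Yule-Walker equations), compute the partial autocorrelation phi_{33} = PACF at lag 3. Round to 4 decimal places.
\phi_{33} = 0.2241

The PACF at lag k is phi_{kk}, the last component of the solution
to the Yule-Walker system G_k phi = r_k where
  (G_k)_{ij} = rho(|i - j|), (r_k)_i = rho(i), i,j = 1..k.
Equivalently, Durbin-Levinson gives phi_{kk} iteratively:
  phi_{11} = rho(1)
  phi_{kk} = [rho(k) - sum_{j=1..k-1} phi_{k-1,j} rho(k-j)]
            / [1 - sum_{j=1..k-1} phi_{k-1,j} rho(j)],
  phi_{k,j} = phi_{k-1,j} - phi_{kk} phi_{k-1,k-j},  j = 1..k-1.
Step k = 1:
  phi_11 = rho(1) = 0.5679.
Step k = 2:
  phi_22 = [rho(2) - phi_11 rho(1)] / [1 - phi_11 rho(1)] = [0.4807 - (0.5679)(0.5679)] / [1 - (0.5679)(0.5679)]
         = 0.15818959 / 0.67748959 = 0.233494.
  Update: phi_21 = phi_11 - phi_22 phi_11 = 0.5679 - (0.233494)(0.5679) = 0.435299.
Step k = 3:
  phi_33 = [rho(3) - phi_21 rho(2) - phi_22 rho(1)] / [1 - phi_21 rho(1) - phi_22 rho(2)]
    numerator   = 0.4854 - (0.435299)(0.4807) - (0.233494)(0.5679) = 0.14355072
    denominator = 1 - (0.435299)(0.5679) - (0.233494)(0.4807) = 0.64055331
  phi_33 = 0.14355072 / 0.64055331 = 0.2241.
Therefore phi_{33} = 0.2241.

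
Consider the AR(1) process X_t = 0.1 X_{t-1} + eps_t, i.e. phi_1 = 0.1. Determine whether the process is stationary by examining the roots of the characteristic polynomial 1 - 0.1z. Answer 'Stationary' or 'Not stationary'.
\text{Stationary}

The AR(p) characteristic polynomial is P(z) = 1 - 0.1z.
Stationarity requires all roots to lie outside the unit circle, i.e. |z| > 1 for every root.
This is linear in z: 1 + (-0.1) z = 0  =>  z = -1/(-0.1) = 10,  |z| = 10.
Moduli of all roots: 10.0000.
All moduli strictly greater than 1? Yes.
Verdict: Stationary.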